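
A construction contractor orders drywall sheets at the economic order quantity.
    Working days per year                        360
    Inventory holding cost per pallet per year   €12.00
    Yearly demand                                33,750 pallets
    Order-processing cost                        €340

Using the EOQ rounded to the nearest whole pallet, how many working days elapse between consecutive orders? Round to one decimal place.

EOQ = √(2DS/H) = √(2 × 33,750 × 340 / 12)
    = √(1,912,500.00) ≈ 1,382.93 → Q = 1,383 pallets
Cycle time = (working days × Q)/D = (360 × 1,383) / 33,750 = 14.752 days

14.8 days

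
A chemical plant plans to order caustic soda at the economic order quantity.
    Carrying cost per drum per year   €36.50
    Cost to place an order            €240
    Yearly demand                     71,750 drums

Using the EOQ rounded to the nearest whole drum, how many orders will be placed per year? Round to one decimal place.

Optimal lot size Q* = (2 × 71,750 × €240 / €36.5)^½ ≈ 971.37 → Q = 971
Orders per year = D/Q = 71,750 / 971 = 73.893

73.9 orders per year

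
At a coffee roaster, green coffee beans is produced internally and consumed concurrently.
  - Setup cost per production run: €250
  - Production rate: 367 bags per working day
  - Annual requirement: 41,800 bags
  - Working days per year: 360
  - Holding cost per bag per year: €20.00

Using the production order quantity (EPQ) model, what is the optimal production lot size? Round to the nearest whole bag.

1,236 bags

d = 41,800/360 = 116.1111 bags/day;  effective holding cost H(1 − d/p) = 20·(1 − 116.1111/367) = 13.67242
Q* = √(2DS / H_eff) = √(2·41,800·250 / 13.67242) ≈ 1,236.38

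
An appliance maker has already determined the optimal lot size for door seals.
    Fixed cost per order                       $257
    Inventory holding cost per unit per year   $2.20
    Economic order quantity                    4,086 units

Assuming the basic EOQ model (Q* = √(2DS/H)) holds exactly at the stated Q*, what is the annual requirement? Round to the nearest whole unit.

71,459 units per year

EOQ relation: Q² = 2DS/H, so rearrange for the unknown.
D = Q²H / (2S) = 4,086² × 2.2 / (2 × 257) = 71,458.89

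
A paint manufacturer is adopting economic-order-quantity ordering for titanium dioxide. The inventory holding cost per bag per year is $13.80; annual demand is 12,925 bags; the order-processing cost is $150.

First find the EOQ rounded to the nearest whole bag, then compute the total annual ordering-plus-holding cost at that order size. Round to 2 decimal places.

Optimal lot size Q* = (2 × 12,925 × $150 / $13.8)^½ ≈ 530.07 → Q = 530 bags
Ordering: D/Q × S = 12,925/530 × $150 = $3,658.02
Holding:  Q/2 × H = 530/2 × $13.8 = $3,657.00
Total = $3,658.02 + $3,657.00 = $7,315.02

$7,315.02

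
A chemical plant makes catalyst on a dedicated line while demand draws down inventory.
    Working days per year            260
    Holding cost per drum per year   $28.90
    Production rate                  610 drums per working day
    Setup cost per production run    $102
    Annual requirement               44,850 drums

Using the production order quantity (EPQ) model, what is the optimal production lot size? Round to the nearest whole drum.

664 drums

Daily demand d = 44,850/260 = 172.500; p = 610; 1 − d/p = 0.71721
EPQ = √(2DS / (H(1 − d/p)))
    = √(2 × 44,850 × 102 / (28.9 × 0.71721)) ≈ 664.39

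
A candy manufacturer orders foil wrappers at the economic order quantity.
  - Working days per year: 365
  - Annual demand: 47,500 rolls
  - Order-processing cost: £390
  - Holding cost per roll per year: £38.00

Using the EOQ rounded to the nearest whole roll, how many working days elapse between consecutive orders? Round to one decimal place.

7.6 days

Optimal lot size Q* = (2 × 47,500 × £390 / £38)^½ ≈ 987.42 → Q = 987 rolls
Cycle time = (working days × Q)/D = (365 × 987) / 47,500 = 7.584 days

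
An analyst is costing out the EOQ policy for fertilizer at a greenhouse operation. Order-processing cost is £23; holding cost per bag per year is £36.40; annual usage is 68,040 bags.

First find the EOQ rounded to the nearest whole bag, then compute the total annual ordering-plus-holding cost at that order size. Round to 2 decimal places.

£10,673.62

2DS/H = 2·68,040·23/36.4 = 85,984.62
EOQ = √85,984.62 ≈ 293.23 → Q = 293 bags
Orders/yr = 68,040/293 = 232.218; ordering cost = 232.218 × £23 = £5,341.02
Average inventory = 293/2 = 146.5; holding cost = 146.5 × £36.4 = £5,332.60
Total = £5,341.02 + £5,332.60 = £10,673.62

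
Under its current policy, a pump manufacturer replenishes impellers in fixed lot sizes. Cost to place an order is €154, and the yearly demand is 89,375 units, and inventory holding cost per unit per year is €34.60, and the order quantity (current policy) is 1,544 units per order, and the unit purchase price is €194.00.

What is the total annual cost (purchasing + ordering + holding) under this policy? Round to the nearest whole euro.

€17,374,376

Orders/yr = 89,375/1,544 = 57.885; ordering cost = 57.885 × €154 = €8,914.35
Average inventory = 1,544/2 = 772; holding cost = 772 × €34.6 = €26,711.20
Purchase cost = D·C = 89,375 × 194 = €17,338,750.00
Total = €8,914.35 + €26,711.20 + €17,338,750.00 = €17,374,375.55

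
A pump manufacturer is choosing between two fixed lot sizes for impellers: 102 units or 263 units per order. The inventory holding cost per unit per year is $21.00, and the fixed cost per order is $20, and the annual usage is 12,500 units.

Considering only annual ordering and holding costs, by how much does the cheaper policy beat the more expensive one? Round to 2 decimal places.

$190.09

For each Q, cost = (D/Q)·S + (Q/2)·H.
TC(102) = (12,500/102)×20 + (102/2)×21 = $3,521.98
TC(263) = (12,500/263)×20 + (263/2)×21 = $3,712.07
Lots of 102 are cheaper by $190.09.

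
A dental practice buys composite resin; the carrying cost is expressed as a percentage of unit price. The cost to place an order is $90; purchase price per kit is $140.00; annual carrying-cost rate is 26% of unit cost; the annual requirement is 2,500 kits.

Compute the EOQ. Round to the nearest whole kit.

111 kits

Carrying cost H = $140 × 26% = $36.4000/kit/yr
EOQ = √(2DS/H) = √(2 × 2,500 × 90 / 36.4)
    = √(12,362.64) ≈ 111.19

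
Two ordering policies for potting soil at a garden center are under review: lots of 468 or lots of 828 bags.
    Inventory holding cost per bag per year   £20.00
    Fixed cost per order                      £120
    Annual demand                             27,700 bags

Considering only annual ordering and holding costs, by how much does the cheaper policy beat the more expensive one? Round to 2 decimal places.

TC(Q) = (D/Q)S + (Q/2)H
TC(468) = (27,700/468)×120 + (468/2)×20 = £11,782.56
TC(828) = (27,700/828)×120 + (828/2)×20 = £12,294.49
Lots of 468 are cheaper by £511.93.

£511.93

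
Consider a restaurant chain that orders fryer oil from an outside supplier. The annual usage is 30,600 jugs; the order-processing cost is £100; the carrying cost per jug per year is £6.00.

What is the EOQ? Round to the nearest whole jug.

Q* = √(2·D·S / H) = √(2·30,600·100 / 6) = √1,020,000.0 ≈ 1,009.95

1,010 jugs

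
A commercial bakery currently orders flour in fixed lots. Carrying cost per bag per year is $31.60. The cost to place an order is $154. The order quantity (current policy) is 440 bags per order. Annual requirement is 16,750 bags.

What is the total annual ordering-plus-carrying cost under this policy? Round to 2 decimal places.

$12,814.50

Ordering: D/Q × S = 16,750/440 × $154 = $5,862.50
Holding:  Q/2 × H = 440/2 × $31.6 = $6,952.00
Total = $5,862.50 + $6,952.00 = $12,814.50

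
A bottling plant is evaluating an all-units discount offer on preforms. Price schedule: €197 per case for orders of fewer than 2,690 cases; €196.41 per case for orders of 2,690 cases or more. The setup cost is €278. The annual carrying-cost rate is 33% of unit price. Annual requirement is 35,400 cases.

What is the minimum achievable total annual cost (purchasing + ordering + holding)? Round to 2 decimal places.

H₁ = 33%×€197 = €65.0100;  H₂ = 33%×€196.41 = €64.8153
EOQ₁ = √(2×35,400×278/65.0100) = 550.24  (< 2,690, feasible at tier 1)
EOQ₂ = √(2×35,400×278/64.8153) = 551.06  (< 2,690 → use Q = 2,690 at tier-2 price)
TC(tier 1 (EOQ₁), Q≈550.2) = €7,009,570.84
TC(tier 2, Q≈2,690.0) = €7,043,749.02
Minimum at tier 1 (EOQ₁): €7,009,570.84

€7,009,570.84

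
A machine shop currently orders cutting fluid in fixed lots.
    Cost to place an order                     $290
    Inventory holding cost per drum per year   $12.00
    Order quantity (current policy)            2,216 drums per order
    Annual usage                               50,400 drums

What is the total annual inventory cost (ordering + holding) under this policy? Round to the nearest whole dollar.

Orders/yr = 50,400/2,216 = 22.744; ordering cost = 22.744 × $290 = $6,595.67
Average inventory = 2,216/2 = 1108; holding cost = 1108 × $12 = $13,296.00
Total = $6,595.67 + $13,296.00 = $19,891.67

$19,892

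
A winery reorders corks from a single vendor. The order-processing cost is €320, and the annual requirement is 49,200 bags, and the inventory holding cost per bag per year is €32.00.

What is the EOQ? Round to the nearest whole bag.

992 bags

Q* = √(2·D·S / H) = √(2·49,200·320 / 32) = √984,000.0 ≈ 991.97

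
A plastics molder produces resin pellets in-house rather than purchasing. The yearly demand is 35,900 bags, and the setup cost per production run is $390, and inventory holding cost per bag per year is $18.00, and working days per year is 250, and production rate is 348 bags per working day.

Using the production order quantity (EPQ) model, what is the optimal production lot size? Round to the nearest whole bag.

1,627 bags

Daily demand d = 35,900/250 = 143.600; p = 348; 1 − d/p = 0.58736
EPQ = √(2DS / (H(1 − d/p)))
    = √(2 × 35,900 × 390 / (18 × 0.58736)) ≈ 1,627.45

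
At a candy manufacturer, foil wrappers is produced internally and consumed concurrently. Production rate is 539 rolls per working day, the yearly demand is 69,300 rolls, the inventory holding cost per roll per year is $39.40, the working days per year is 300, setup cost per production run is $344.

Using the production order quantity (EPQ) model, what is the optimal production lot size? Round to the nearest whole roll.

Daily demand d = 69,300/300 = 231.000; p = 539; 1 − d/p = 0.57143
EPQ = √(2DS / (H(1 − d/p)))
    = √(2 × 69,300 × 344 / (39.4 × 0.57143)) ≈ 1,455.23

1,455 rolls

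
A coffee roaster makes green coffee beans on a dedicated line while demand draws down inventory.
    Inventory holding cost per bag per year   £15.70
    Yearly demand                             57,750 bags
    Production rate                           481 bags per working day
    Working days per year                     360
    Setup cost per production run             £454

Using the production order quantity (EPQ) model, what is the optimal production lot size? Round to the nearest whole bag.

d = 57,750/360 = 160.4167 bags/day;  effective holding cost H(1 − d/p) = 15.7·(1 − 160.4167/481) = 10.46395
Q* = √(2DS / H_eff) = √(2·57,750·454 / 10.46395) ≈ 2,238.57

2,239 bags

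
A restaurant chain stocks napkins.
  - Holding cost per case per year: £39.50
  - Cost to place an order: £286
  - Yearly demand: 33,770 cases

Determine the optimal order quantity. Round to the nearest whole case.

699 cases

Optimal lot size Q* = (2 × 33,770 × £286 / £39.5)^½ ≈ 699.30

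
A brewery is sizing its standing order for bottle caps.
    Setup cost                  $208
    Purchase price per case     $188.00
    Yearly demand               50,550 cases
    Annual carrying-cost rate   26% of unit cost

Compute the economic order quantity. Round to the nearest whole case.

H = i·C = 0.26 × $188 = $48.8800 per case-year
Optimal lot size Q* = (2 × 50,550 × $208 / $48.88)^½ ≈ 655.91

656 cases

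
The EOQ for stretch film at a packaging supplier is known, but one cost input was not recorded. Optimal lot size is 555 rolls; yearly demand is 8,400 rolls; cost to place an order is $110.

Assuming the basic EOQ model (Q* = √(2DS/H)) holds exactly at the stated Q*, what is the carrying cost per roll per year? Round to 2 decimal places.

From Q* = √(2DS/H) ⇒ Q*² = 2DS/H.
H = 2DS / Q² = 2 × 8,400 × 110 / 555² = 5.9995

$6.00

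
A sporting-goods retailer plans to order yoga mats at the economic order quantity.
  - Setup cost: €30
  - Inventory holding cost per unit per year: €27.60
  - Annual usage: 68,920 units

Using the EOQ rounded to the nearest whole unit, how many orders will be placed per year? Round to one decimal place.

178.1 orders per year

2DS/H = 2·68,920·30/27.6 = 149,826.09
EOQ = √149,826.09 ≈ 387.07 → Q = 387
Orders per year = D/Q = 68,920 / 387 = 178.088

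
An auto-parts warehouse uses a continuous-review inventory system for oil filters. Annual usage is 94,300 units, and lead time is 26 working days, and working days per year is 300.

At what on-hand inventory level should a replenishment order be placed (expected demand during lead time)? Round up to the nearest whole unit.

Daily demand d = 94,300 / 300 = 314.333 units/day
Demand during lead time = 314.333 × 26 = 8,172.67
Reorder point = 8,172.67 → round up

8,173 units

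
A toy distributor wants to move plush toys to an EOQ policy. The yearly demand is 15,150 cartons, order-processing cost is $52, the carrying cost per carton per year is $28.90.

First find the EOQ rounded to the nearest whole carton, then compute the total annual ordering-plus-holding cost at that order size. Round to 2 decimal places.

EOQ = √(2DS/H) = √(2 × 15,150 × 52 / 28.9)
    = √(54,519.03) ≈ 233.49 → Q = 233 cartons
Ordering: D/Q × S = 15,150/233 × $52 = $3,381.12
Holding:  Q/2 × H = 233/2 × $28.9 = $3,366.85
Total = $3,381.12 + $3,366.85 = $6,747.97

$6,747.97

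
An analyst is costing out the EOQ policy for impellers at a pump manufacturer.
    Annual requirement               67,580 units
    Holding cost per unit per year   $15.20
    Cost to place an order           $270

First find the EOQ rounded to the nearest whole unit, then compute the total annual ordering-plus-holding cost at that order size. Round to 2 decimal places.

2DS/H = 2·67,580·270/15.2 = 2,400,868.42
EOQ = √2,400,868.42 ≈ 1,549.47 → Q = 1,549 units
Annual ordering cost = (D/Q)·S = (67,580/1,549) × 270 = $11,779.60
Annual holding cost  = (Q/2)·H = (1,549/2) × 15.2 = $11,772.40
Total = $11,779.60 + $11,772.40 = $23,552.00

$23,552.00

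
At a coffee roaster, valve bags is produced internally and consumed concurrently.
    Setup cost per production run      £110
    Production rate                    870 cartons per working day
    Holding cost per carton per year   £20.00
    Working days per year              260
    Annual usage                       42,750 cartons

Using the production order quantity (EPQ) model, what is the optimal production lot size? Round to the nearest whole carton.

761 cartons

Daily demand d = 42,750/260 = 164.423; p = 870; 1 − d/p = 0.81101
EPQ = √(2DS / (H(1 − d/p)))
    = √(2 × 42,750 × 110 / (20 × 0.81101)) ≈ 761.47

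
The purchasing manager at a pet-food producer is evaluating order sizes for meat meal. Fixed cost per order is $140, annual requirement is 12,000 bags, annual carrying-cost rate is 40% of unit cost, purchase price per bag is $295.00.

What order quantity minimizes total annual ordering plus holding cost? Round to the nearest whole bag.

169 bags

Holding cost per bag per year: H = 40% × $295 = $118.0000
2DS/H = 2·12,000·140/118 = 28,474.58
EOQ = √28,474.58 ≈ 168.74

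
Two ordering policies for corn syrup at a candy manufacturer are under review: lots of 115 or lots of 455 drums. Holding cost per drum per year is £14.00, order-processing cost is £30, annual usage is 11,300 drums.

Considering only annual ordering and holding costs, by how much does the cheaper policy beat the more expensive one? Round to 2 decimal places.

£177.23

For each Q, cost = (D/Q)·S + (Q/2)·H.
TC(115) = (11,300/115)×30 + (115/2)×14 = £3,752.83
TC(455) = (11,300/455)×30 + (455/2)×14 = £3,930.05
Lots of 115 are cheaper by £177.23.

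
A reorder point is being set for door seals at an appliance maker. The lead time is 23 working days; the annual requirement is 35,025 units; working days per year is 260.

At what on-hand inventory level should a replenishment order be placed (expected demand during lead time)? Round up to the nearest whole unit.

Daily demand d = 35,025 / 260 = 134.712 units/day
Demand during lead time = 134.712 × 23 = 3,098.37
Reorder point = 3,098.37 → round up

3,099 units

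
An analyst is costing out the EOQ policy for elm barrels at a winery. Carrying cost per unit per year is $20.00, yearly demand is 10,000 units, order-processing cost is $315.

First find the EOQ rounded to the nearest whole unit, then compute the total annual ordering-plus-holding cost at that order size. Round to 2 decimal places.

$11,224.97

EOQ = √(2DS/H) = √(2 × 10,000 × 315 / 20)
    = √(315,000.00) ≈ 561.25 → Q = 561 units
Ordering: D/Q × S = 10,000/561 × $315 = $5,614.97
Holding:  Q/2 × H = 561/2 × $20 = $5,610.00
Total = $5,614.97 + $5,610.00 = $11,224.97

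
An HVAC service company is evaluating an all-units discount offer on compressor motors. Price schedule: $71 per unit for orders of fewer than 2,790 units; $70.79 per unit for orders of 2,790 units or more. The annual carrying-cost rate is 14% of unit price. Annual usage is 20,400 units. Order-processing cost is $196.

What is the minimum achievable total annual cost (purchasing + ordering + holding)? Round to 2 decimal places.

H₁ = 14%×$71 = $9.9400;  H₂ = 14%×$70.79 = $9.9106
EOQ₁ = √(2×20,400×196/9.9400) = 896.94  (< 2,790, feasible at tier 1)
EOQ₂ = √(2×20,400×196/9.9106) = 898.27  (< 2,790 → use Q = 2,790 at tier-2 price)
TC(tier 1 (EOQ₁), Q≈896.9) = $1,457,315.62
TC(tier 2, Q≈2,790.0) = $1,459,374.41
Minimum at tier 1 (EOQ₁): $1,457,315.62

$1,457,315.62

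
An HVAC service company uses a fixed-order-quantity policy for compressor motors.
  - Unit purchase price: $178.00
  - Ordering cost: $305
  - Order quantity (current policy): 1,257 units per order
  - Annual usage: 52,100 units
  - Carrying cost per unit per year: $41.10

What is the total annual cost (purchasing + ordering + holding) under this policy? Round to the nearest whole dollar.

Ordering: D/Q × S = 52,100/1,257 × $305 = $12,641.61
Holding:  Q/2 × H = 1,257/2 × $41.1 = $25,831.35
Purchase cost = D·C = 52,100 × 178 = $9,273,800.00
Total = $12,641.61 + $25,831.35 + $9,273,800.00 = $9,312,272.96

$9,312,273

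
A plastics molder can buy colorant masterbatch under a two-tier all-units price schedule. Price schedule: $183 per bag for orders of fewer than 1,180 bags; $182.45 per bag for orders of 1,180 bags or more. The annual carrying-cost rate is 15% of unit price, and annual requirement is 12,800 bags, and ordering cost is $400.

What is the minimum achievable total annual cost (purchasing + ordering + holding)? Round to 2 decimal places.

H₁ = 15%×$183 = $27.4500;  H₂ = 15%×$182.45 = $27.3675
EOQ₁ = √(2×12,800×400/27.4500) = 610.77  (< 1,180, feasible at tier 1)
EOQ₂ = √(2×12,800×400/27.3675) = 611.69  (< 1,180 → use Q = 1,180 at tier-2 price)
TC(tier 1 (EOQ₁), Q≈610.8) = $2,359,165.68
TC(tier 2, Q≈1,180.0) = $2,355,845.81
Minimum at tier 2: $2,355,845.81

$2,355,845.81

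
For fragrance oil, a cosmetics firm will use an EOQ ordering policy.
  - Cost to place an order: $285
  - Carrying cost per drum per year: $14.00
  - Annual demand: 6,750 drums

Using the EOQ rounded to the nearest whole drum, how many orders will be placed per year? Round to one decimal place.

12.9 orders per year

Q* = √(2·D·S / H) = √(2·6,750·285 / 14) = √274,821.4 ≈ 524.23 → Q = 524
N = D/Q = 6,750/524 ≈ 12.882 orders/yr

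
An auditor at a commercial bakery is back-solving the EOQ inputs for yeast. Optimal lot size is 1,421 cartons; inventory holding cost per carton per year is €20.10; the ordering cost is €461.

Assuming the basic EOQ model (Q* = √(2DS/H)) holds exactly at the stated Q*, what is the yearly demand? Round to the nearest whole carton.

EOQ relation: Q² = 2DS/H, so rearrange for the unknown.
D = Q²H / (2S) = 1,421² × 20.1 / (2 × 461) = 44,020.33

44,020 cartons per year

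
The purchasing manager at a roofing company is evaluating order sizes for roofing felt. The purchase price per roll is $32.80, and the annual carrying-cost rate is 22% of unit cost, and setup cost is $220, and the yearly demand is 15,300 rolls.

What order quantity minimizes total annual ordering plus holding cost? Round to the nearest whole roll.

H = i·C = 0.22 × $32.8 = $7.2160 per roll-year
Optimal lot size Q* = (2 × 15,300 × $220 / $7.216)^½ ≈ 965.88

966 rolls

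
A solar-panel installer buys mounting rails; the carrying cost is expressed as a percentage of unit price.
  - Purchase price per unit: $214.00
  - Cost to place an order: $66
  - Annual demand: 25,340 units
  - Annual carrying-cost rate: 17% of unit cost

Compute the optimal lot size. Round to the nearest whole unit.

Carrying cost H = $214 × 17% = $36.3800/unit/yr
2DS/H = 2·25,340·66/36.38 = 91,942.83
EOQ = √91,942.83 ≈ 303.22

303 units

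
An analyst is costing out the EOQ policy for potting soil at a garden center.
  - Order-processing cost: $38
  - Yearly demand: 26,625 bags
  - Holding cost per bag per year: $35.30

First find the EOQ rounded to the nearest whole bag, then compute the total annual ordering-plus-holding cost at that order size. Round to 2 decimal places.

EOQ = √(2DS/H) = √(2 × 26,625 × 38 / 35.3)
    = √(57,322.95) ≈ 239.42 → Q = 239 bags
Orders/yr = 26,625/239 = 111.402; ordering cost = 111.402 × $38 = $4,233.26
Average inventory = 239/2 = 119.5; holding cost = 119.5 × $35.3 = $4,218.35
Total = $4,233.26 + $4,218.35 = $8,451.61

$8,451.61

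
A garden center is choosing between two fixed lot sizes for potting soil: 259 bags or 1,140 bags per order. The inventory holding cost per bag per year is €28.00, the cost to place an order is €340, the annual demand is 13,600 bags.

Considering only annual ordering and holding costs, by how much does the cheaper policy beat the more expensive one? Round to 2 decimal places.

€1,463.14

TC(Q) = (D/Q)S + (Q/2)H
TC(259) = (13,600/259)×340 + (259/2)×28 = €21,479.28
TC(1,140) = (13,600/1,140)×340 + (1,140/2)×28 = €20,016.14
Lots of 1,140 are cheaper by €1,463.14.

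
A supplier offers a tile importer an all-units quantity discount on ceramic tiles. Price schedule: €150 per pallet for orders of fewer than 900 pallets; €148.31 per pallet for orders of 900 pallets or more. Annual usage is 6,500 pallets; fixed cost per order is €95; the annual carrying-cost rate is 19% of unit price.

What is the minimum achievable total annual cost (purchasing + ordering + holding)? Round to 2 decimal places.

€977,381.62

H₁ = 19%×€150 = €28.5000;  H₂ = 19%×€148.31 = €28.1789
EOQ₁ = √(2×6,500×95/28.5000) = 208.17  (< 900, feasible at tier 1)
EOQ₂ = √(2×6,500×95/28.1789) = 209.35  (< 900 → use Q = 900 at tier-2 price)
TC(tier 1 (EOQ₁), Q≈208.2) = €980,932.75
TC(tier 2, Q≈900.0) = €977,381.62
Minimum at tier 2: €977,381.62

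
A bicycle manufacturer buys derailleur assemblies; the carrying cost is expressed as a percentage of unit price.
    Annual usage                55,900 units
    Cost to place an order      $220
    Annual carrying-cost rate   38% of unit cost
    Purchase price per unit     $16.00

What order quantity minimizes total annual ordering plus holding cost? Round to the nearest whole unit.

2,011 units

Holding cost per unit per year: H = 38% × $16 = $6.0800
2DS/H = 2·55,900·220/6.08 = 4,045,394.74
EOQ = √4,045,394.74 ≈ 2,011.32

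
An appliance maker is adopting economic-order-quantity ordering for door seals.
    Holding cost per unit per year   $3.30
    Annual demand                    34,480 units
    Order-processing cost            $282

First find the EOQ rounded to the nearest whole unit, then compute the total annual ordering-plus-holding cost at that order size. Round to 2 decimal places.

2DS/H = 2·34,480·282/3.3 = 5,892,945.45
EOQ = √5,892,945.45 ≈ 2,427.54 → Q = 2,428 units
Orders/yr = 34,480/2,428 = 14.201; ordering cost = 14.201 × $282 = $4,004.68
Average inventory = 2,428/2 = 1214; holding cost = 1214 × $3.3 = $4,006.20
Total = $4,004.68 + $4,006.20 = $8,010.88

$8,010.88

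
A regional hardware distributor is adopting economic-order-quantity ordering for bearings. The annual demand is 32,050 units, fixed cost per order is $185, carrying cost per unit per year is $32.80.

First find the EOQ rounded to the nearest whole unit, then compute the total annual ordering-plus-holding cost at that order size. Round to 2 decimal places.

$19,722.04

Q* = √(2·D·S / H) = √(2·32,050·185 / 32.8) = √361,539.6 ≈ 601.28 → Q = 601 units
Orders/yr = 32,050/601 = 53.328; ordering cost = 53.328 × $185 = $9,865.64
Average inventory = 601/2 = 300.5; holding cost = 300.5 × $32.8 = $9,856.40
Total = $9,865.64 + $9,856.40 = $19,722.04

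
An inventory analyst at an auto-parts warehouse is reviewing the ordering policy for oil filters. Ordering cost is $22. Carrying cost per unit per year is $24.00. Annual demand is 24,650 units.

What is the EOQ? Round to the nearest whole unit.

EOQ = √(2DS/H) = √(2 × 24,650 × 22 / 24)
    = √(45,191.67) ≈ 212.58

213 units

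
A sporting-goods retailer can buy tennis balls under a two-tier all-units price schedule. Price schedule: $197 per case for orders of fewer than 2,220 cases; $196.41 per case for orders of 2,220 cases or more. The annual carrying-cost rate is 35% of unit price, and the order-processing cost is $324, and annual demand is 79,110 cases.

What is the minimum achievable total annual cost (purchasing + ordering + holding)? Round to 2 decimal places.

H₁ = 35%×$197 = $68.9500;  H₂ = 35%×$196.41 = $68.7435
EOQ₁ = √(2×79,110×324/68.9500) = 862.26  (< 2,220, feasible at tier 1)
EOQ₂ = √(2×79,110×324/68.7435) = 863.55  (< 2,220 → use Q = 2,220 at tier-2 price)
TC(tier 1 (EOQ₁), Q≈862.3) = $15,644,122.53
TC(tier 2, Q≈2,220.0) = $15,625,846.17
Minimum at tier 2: $15,625,846.17

$15,625,846.17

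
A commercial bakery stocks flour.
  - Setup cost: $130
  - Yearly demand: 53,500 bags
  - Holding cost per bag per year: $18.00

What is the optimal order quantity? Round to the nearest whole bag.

879 bags

2DS/H = 2·53,500·130/18 = 772,777.78
EOQ = √772,777.78 ≈ 879.08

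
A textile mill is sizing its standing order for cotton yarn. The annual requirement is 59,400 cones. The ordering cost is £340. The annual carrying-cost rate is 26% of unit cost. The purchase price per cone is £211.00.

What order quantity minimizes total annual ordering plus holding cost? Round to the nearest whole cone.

858 cones

Carrying cost H = £211 × 26% = £54.8600/cone/yr
EOQ = √(2DS/H) = √(2 × 59,400 × 340 / 54.86)
    = √(736,274.15) ≈ 858.06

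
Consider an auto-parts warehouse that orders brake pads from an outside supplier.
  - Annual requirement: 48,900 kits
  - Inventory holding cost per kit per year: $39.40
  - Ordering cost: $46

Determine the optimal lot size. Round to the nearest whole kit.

2DS/H = 2·48,900·46/39.4 = 114,182.74
EOQ = √114,182.74 ≈ 337.91

338 kits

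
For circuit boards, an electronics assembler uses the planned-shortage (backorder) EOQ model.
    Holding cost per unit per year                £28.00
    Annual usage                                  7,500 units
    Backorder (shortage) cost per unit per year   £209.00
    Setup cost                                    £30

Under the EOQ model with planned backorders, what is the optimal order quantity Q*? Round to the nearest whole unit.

Basic EOQ = √(2·7,500·30/28) = 126.773
Backorder adjustment √((H+b)/b) = √((28+209)/209) = 1.0649
Q* = 126.773 × 1.0649 ≈ 135.00

135 units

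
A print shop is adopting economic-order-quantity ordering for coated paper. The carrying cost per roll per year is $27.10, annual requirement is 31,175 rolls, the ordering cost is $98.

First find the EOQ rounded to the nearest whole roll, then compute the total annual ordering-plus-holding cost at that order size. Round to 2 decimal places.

2DS/H = 2·31,175·98/27.1 = 225,472.32
EOQ = √225,472.32 ≈ 474.84 → Q = 475 rolls
Ordering: D/Q × S = 31,175/475 × $98 = $6,431.89
Holding:  Q/2 × H = 475/2 × $27.1 = $6,436.25
Total = $6,431.89 + $6,436.25 = $12,868.14

$12,868.14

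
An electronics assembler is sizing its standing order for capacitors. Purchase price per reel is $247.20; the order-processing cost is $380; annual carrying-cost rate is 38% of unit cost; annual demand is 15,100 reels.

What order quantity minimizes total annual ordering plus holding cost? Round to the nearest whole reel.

H = i·C = 0.38 × $247.2 = $93.9360 per reel-year
2DS/H = 2·15,100·380/93.936 = 122,168.28
EOQ = √122,168.28 ≈ 349.53

350 reels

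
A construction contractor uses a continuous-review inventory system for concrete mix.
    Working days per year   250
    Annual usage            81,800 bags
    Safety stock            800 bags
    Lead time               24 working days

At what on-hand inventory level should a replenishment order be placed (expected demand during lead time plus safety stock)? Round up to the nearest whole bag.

Daily demand d = 81,800 / 250 = 327.200 bags/day
Demand during lead time = 327.200 × 24 = 7,852.80
Reorder point = 7,852.80 + 800 = 8,652.80 → round up

8,653 bags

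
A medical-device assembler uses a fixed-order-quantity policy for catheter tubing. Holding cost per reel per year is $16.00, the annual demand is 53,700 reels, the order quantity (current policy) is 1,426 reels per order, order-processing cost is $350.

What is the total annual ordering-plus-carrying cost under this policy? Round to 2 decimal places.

$24,588.22

Ordering: D/Q × S = 53,700/1,426 × $350 = $13,180.22
Holding:  Q/2 × H = 1,426/2 × $16 = $11,408.00
Total = $13,180.22 + $11,408.00 = $24,588.22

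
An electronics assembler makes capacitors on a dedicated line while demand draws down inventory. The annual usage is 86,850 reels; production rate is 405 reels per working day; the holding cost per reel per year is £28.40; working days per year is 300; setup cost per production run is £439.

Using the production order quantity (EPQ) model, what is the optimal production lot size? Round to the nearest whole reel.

Daily demand d = 86,850/300 = 289.500; p = 405; 1 − d/p = 0.28519
EPQ = √(2DS / (H(1 − d/p)))
    = √(2 × 86,850 × 439 / (28.4 × 0.28519)) ≈ 3,068.38

3,068 reels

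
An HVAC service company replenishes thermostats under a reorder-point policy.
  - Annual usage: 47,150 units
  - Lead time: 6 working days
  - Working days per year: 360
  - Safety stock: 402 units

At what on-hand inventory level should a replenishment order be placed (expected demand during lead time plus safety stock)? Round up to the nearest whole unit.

Daily demand d = 47,150 / 360 = 130.972 units/day
Demand during lead time = 130.972 × 6 = 785.83
Reorder point = 785.83 + 402 = 1,187.83 → round up

1,188 units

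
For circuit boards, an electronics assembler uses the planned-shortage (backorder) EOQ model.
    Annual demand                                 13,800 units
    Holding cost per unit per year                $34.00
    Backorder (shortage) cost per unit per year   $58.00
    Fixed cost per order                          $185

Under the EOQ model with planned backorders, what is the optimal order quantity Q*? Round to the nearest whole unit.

Basic EOQ = √(2·13,800·185/34) = 387.526
Backorder adjustment √((H+b)/b) = √((34+58)/58) = 1.2594
Q* = 387.526 × 1.2594 ≈ 488.07

488 units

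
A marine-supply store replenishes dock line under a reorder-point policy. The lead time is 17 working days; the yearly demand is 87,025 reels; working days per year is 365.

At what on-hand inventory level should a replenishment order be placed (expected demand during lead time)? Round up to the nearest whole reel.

4,054 reels

Daily demand d = 87,025 / 365 = 238.425 reels/day
Demand during lead time = 238.425 × 17 = 4,053.22
Reorder point = 4,053.22 → round up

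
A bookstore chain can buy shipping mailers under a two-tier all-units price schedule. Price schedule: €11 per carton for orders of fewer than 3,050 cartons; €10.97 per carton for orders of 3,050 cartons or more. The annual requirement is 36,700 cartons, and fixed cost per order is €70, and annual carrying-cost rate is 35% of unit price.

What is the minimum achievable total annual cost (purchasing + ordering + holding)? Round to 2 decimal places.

€408,147.62

H₁ = 35%×€11 = €3.8500;  H₂ = 35%×€10.97 = €3.8395
EOQ₁ = √(2×36,700×70/3.8500) = 1,155.23  (< 3,050, feasible at tier 1)
EOQ₂ = √(2×36,700×70/3.8395) = 1,156.80  (< 3,050 → use Q = 3,050 at tier-2 price)
TC(tier 1 (EOQ₁), Q≈1,155.2) = €408,147.62
TC(tier 2, Q≈3,050.0) = €409,296.53
Minimum at tier 1 (EOQ₁): €408,147.62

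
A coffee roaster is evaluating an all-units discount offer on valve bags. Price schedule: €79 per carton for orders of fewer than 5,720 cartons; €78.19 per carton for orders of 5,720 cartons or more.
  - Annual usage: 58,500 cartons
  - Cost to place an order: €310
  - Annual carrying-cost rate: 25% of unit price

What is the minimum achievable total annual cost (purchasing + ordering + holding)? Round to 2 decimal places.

H₁ = 25%×€79 = €19.7500;  H₂ = 25%×€78.19 = €19.5475
EOQ₁ = √(2×58,500×310/19.7500) = 1,355.16  (< 5,720, feasible at tier 1)
EOQ₂ = √(2×58,500×310/19.5475) = 1,362.16  (< 5,720 → use Q = 5,720 at tier-2 price)
TC(tier 1 (EOQ₁), Q≈1,355.2) = €4,648,264.39
TC(tier 2, Q≈5,720.0) = €4,633,191.30
Minimum at tier 2: €4,633,191.30

€4,633,191.30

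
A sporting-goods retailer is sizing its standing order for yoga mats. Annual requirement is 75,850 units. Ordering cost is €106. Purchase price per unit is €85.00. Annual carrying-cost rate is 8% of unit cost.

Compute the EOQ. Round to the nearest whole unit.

1,538 units

Carrying cost H = €85 × 8% = €6.8000/unit/yr
2DS/H = 2·75,850·106/6.8 = 2,364,735.29
EOQ = √2,364,735.29 ≈ 1,537.77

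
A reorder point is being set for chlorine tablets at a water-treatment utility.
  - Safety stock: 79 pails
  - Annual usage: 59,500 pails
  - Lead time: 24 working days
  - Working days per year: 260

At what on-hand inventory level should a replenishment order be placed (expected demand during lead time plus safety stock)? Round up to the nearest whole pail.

Daily demand d = 59,500 / 260 = 228.846 pails/day
Demand during lead time = 228.846 × 24 = 5,492.31
Reorder point = 5,492.31 + 79 = 5,571.31 → round up

5,572 pails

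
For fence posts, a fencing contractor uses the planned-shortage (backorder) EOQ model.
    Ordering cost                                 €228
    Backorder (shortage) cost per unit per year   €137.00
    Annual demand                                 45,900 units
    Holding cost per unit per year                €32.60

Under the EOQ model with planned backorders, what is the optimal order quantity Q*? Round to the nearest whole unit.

Q* = √(2DS/H) · √((H + b)/b)
   = √(2 × 45,900 × 228 / 32.6) · √((32.6 + 137) / 137)
   = 801.272 × 1.1126 ≈ 891.52

892 units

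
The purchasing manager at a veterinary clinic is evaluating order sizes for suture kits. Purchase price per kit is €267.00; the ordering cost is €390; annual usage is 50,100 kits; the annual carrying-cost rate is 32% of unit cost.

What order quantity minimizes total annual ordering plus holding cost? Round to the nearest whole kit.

Carrying cost H = €267 × 32% = €85.4400/kit/yr
Optimal lot size Q* = (2 × 50,100 × €390 / €85.44)^½ ≈ 676.29

676 kits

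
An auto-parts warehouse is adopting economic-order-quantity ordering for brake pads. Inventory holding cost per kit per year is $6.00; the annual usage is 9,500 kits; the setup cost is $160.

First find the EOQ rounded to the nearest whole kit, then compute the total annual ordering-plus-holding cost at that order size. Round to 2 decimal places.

$4,270.83

2DS/H = 2·9,500·160/6 = 506,666.67
EOQ = √506,666.67 ≈ 711.81 → Q = 712 kits
Ordering: D/Q × S = 9,500/712 × $160 = $2,134.83
Holding:  Q/2 × H = 712/2 × $6 = $2,136.00
Total = $2,134.83 + $2,136.00 = $4,270.83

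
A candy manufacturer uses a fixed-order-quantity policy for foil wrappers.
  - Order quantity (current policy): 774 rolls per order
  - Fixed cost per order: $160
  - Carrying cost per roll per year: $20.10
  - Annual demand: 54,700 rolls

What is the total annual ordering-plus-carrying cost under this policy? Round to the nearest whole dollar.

$19,086

Ordering: D/Q × S = 54,700/774 × $160 = $11,307.49
Holding:  Q/2 × H = 774/2 × $20.1 = $7,778.70
Total = $11,307.49 + $7,778.70 = $19,086.19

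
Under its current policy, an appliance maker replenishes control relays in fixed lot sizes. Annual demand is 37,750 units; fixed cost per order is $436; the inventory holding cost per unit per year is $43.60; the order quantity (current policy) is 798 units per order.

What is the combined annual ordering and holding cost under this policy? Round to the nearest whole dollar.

Orders/yr = 37,750/798 = 47.306; ordering cost = 47.306 × $436 = $20,625.31
Average inventory = 798/2 = 399; holding cost = 399 × $43.6 = $17,396.40
Total = $20,625.31 + $17,396.40 = $38,021.71

$38,022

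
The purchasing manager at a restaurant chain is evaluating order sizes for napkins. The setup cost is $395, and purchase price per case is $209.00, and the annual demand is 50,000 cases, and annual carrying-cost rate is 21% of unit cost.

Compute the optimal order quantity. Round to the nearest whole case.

Carrying cost H = $209 × 21% = $43.8900/case/yr
Optimal lot size Q* = (2 × 50,000 × $395 / $43.89)^½ ≈ 948.67

949 cases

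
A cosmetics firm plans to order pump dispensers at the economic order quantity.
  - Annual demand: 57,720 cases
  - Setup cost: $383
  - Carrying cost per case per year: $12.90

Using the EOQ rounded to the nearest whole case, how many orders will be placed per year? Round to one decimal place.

31.2 orders per year

EOQ = √(2DS/H) = √(2 × 57,720 × 383 / 12.9)
    = √(3,427,404.65) ≈ 1,851.33 → Q = 1,851
N = D/Q = 57,720/1,851 ≈ 31.183 orders/yr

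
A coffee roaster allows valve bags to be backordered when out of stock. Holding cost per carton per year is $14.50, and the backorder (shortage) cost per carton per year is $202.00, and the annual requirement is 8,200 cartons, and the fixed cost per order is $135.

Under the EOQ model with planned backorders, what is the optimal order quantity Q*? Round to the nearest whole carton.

Basic EOQ = √(2·8,200·135/14.5) = 390.755
Backorder adjustment √((H+b)/b) = √((14.5+202)/202) = 1.0353
Q* = 390.755 × 1.0353 ≈ 404.54

405 cartons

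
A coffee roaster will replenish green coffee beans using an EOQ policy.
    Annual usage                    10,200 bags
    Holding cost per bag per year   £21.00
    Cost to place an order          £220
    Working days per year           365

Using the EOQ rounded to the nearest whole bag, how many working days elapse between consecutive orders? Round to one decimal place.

16.5 days

2DS/H = 2·10,200·220/21 = 213,714.29
EOQ = √213,714.29 ≈ 462.29 → Q = 462 bags
Cycle time = (working days × Q)/D = (365 × 462) / 10,200 = 16.532 days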